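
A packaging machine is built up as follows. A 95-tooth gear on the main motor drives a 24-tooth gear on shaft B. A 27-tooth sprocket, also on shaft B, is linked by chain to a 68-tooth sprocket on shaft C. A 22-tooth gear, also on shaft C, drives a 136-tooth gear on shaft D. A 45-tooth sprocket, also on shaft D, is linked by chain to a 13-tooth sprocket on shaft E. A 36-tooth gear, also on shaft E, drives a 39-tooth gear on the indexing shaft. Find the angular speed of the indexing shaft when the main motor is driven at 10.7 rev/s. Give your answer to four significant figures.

8.692 rev/s

gear mesh 24/95 = 0.25263 → 10.7/0.25263 = 42.354 rev/s
chain 68/27 = 2.5185 → 42.354/2.5185 = 16.817 rev/s
gear mesh 136/22 = 6.1818 → 16.817/6.1818 = 2.7204 rev/s
chain 13/45 = 0.28889 → 2.7204/0.28889 = 9.4168 rev/s
gear mesh 39/36 = 1.0833 → 9.4168/1.0833 = 8.6924 rev/s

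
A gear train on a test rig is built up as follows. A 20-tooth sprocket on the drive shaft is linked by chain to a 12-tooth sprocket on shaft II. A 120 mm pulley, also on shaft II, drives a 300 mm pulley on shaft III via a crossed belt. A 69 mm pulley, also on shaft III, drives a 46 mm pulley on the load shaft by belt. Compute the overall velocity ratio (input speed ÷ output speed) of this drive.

1

Each stage contributes driven/driver: chain 12/20 = 0.6, belt 300/120 = 2.5, belt 46/69 = 0.66667.
Overall: 0.6 × 2.5 × 0.66667 = 1.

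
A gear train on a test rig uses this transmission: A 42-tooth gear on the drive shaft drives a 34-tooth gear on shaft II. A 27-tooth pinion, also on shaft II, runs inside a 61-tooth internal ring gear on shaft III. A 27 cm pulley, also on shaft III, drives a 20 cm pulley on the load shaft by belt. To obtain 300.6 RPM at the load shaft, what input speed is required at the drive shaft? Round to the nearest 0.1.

Overall ratio R = 0.80952 × 2.2593 × 0.74074 = 1.3548.
Required input speed = output speed × R = 300.6 × 1.3548 = 407.24 RPM.

407.2 RPM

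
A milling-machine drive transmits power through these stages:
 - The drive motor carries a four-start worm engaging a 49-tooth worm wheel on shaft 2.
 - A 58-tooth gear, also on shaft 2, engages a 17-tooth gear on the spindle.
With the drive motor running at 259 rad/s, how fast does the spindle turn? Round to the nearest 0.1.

Worm: ratio = 49/4 = 12.25, so shaft 2 turns at 259 / 12.25 = 21.143 rad/s.
Gear mesh: ratio = 17/58 = 0.2931, so the spindle turns at 21.143 / 0.2931 = 72.134 rad/s.

72.1 rad/s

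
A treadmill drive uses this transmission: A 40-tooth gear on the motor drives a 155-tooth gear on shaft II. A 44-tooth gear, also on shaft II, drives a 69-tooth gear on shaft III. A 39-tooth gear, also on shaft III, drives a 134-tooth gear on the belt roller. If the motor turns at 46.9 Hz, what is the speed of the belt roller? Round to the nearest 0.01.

2.25 Hz

gear mesh 155/40 = 3.875 → 46.9/3.875 = 12.103 Hz
gear mesh 69/44 = 1.5682 → 12.103/1.5682 = 7.718 Hz
gear mesh 134/39 = 3.4359 → 7.718/3.4359 = 2.2463 Hz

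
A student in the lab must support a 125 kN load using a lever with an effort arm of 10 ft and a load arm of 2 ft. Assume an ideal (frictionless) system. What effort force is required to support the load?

25 kN

Lever MA = effort arm / load arm = 10/2 = 5.
Effort = load / MA = 125 / 5 = 25 kN.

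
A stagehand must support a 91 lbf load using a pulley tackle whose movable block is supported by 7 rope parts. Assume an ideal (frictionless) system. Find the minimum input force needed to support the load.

13 lbf

Block-and-tackle MA = number of supporting rope parts = 7.
Effort = load / MA = 91 / 7 = 13 lbf.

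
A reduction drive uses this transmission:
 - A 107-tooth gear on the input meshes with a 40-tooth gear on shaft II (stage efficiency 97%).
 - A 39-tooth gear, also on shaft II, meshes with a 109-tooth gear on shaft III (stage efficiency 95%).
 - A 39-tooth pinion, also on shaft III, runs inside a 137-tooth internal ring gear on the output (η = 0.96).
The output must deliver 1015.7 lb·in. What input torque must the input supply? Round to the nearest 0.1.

Overall ratio R = 0.37383 × 2.7949 × 3.5128 = 3.6702; overall efficiency η = 0.97 × 0.95 × 0.96 = 0.8846.
Input torque = output torque / (R × η) = 1015.7 / (3.6702 × 0.8846) = 312.83 lb·in.

312.8 lb·in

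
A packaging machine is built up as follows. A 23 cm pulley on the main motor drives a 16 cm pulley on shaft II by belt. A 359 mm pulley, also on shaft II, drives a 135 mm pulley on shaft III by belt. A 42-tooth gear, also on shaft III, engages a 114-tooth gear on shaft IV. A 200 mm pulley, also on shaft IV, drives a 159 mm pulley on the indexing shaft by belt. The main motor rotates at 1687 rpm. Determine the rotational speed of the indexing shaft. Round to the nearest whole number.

2989 rpm

belt 16/23 = 0.69565 → 1687/0.69565 = 2425.1 rpm
belt 135/359 = 0.37604 → 2425.1/0.37604 = 6448.9 rpm
gear mesh 114/42 = 2.7143 → 6448.9/2.7143 = 2375.9 rpm
belt 159/200 = 0.795 → 2375.9/0.795 = 2988.6 rpm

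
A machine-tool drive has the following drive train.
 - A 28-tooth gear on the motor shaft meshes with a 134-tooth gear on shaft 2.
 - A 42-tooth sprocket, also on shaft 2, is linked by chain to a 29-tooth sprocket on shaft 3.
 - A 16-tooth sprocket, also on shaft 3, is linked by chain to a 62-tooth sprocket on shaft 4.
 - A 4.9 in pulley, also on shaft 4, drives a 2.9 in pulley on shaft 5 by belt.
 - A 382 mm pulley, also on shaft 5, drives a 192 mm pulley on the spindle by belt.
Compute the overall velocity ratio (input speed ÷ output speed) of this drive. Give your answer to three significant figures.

3.81

Each stage contributes driven/driver: gear mesh 134/28 = 4.7857, chain 29/42 = 0.69048, chain 62/16 = 3.875, belt 2.9/4.9 = 0.59184, belt 192/382 = 0.50262.
Overall: 4.7857 × 0.69048 × 3.875 × 0.59184 × 0.50262 = 3.809.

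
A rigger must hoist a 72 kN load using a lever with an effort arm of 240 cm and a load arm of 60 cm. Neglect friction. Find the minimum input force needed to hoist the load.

Lever MA = effort arm / load arm = 240/60 = 4.
Effort = load / MA = 72 / 4 = 18 kN.

18 kN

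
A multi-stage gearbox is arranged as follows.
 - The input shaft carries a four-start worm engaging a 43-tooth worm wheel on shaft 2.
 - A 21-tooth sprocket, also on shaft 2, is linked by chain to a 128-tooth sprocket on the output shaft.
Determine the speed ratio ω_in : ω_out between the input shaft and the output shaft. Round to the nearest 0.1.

Each stage contributes driven/driver: worm 43/4 = 10.75, chain 128/21 = 6.0952.
Overall: 10.75 × 6.0952 = 65.524.

65.5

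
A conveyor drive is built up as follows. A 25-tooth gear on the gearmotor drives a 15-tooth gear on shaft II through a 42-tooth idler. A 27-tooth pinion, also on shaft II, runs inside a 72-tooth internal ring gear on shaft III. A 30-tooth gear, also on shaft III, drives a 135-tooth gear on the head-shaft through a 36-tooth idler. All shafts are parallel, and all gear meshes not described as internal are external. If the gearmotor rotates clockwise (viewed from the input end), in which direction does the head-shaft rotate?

clockwise

the gearmotor → shaft II: driver → idler → driven is 2 external meshes, 2 reversals → CW.
shaft II → shaft III: internal mesh, same direction → CW.
shaft III → the head-shaft: driver → idler → driven is 2 external meshes, 2 reversals → CW.
4 reversals in total — an even number — so the head-shaft turns the same way as the gearmotor.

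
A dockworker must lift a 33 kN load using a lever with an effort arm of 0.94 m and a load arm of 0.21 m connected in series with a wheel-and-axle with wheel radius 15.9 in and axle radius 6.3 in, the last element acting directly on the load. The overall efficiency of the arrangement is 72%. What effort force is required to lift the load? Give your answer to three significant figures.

Lever MA = effort arm / load arm = 0.94/0.21 = 4.4762.
Wheel-and-axle MA = R/r = 15.9/6.3 = 2.5238.
Combined ideal MA = 4.4762 × 2.5238 = 11.297.
Actual MA = 11.297 × 0.72 = 8.1339.
Effort = load / actual MA = 33 / 8.1339 = 4.0571 kN.

4.06 kN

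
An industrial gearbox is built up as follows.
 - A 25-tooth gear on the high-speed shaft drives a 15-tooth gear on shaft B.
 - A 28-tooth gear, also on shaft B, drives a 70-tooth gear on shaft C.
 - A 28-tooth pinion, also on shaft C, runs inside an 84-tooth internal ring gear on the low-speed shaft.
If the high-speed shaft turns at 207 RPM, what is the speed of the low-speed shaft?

Gear mesh: ratio = 15/25 = 0.6, so shaft B turns at 207 / 0.6 = 345 RPM.
Gear mesh: ratio = 70/28 = 2.5, so shaft C turns at 345 / 2.5 = 138 RPM.
Internal gear: ratio = 84/28 = 3, so the low-speed shaft turns at 138 / 3 = 46 RPM.

46 RPM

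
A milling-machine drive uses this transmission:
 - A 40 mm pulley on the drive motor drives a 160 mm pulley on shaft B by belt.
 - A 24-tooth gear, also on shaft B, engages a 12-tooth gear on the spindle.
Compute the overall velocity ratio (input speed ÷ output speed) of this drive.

2

Each stage contributes driven/driver: belt 160/40 = 4, gear mesh 12/24 = 0.5.
Overall: 4 × 0.5 = 2.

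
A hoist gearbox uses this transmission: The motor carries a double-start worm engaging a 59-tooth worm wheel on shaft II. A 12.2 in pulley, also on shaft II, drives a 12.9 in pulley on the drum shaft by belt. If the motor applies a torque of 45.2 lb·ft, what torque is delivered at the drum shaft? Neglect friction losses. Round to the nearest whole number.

worm 59/2 = 29.5 → τ = 45.2·29.5 = 1333.4 lb·ft
belt 12.9/12.2 = 1.0574 → τ = 1333.4·1.0574 = 1409.9 lb·ft

1410 lb·ft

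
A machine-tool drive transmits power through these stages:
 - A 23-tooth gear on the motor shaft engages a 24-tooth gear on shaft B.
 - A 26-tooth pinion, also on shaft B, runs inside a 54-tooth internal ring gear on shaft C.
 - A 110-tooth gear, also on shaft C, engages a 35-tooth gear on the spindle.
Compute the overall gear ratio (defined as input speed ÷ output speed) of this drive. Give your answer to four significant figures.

0.6896

Each stage contributes driven/driver: gear mesh 24/23 = 1.0435, internal gear 54/26 = 2.0769, gear mesh 35/110 = 0.31818.
Overall: 1.0435 × 2.0769 × 0.31818 = 0.68957.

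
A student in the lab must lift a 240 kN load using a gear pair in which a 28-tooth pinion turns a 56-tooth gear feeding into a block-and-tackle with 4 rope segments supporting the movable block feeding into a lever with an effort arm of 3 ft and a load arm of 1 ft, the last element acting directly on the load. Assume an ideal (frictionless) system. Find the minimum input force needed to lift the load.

Gear pair MA = 56/28 = 2.
Block-and-tackle MA = number of supporting rope parts = 4.
Lever MA = effort arm / load arm = 3/1 = 3.
Combined ideal MA = 2 × 4 × 3 = 24.
Effort = load / MA = 240 / 24 = 10 kN.

10 kN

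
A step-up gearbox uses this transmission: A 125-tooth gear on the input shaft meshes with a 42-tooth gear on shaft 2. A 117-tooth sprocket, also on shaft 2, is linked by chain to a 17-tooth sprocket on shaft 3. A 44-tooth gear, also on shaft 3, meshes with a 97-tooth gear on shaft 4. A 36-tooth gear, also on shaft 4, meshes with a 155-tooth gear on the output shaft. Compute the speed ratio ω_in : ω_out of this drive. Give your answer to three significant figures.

0.463

Each stage contributes driven/driver: gear mesh 42/125 = 0.336, chain 17/117 = 0.1453, gear mesh 97/44 = 2.2045, gear mesh 155/36 = 4.3056.
Overall: 0.336 × 0.1453 × 2.2045 × 4.3056 = 0.46339.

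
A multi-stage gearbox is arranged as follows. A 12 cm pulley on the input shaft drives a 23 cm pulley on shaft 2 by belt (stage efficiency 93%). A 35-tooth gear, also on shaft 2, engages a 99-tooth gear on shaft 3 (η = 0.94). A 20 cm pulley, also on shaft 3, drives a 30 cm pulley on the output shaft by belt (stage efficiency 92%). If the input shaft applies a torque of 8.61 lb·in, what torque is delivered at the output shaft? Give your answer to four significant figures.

Belt: ratio = 23/12 = 1.9167; torque at shaft 2 = 8.61 × 1.9167 × 0.93 = 15.347 lb·in.
Gear mesh: ratio = 99/35 = 2.8286; torque at shaft 3 = 15.347 × 2.8286 × 0.94 = 40.806 lb·in.
Belt: ratio = 30/20 = 1.5; torque at the output shaft = 40.806 × 1.5 × 0.92 = 56.313 lb·in.

56.31 lb·in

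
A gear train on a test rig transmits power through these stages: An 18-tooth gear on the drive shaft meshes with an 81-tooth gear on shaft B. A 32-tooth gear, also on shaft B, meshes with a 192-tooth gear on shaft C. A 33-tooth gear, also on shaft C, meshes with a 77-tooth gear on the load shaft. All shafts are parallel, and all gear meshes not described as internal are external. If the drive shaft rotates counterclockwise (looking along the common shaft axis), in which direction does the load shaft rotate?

the drive shaft → shaft B: external mesh, 1 reversal → CW.
shaft B → shaft C: external mesh, 1 reversal → CCW.
shaft C → the load shaft: external mesh, 1 reversal → CW.
3 reversals in total — an odd number — so the load shaft turns opposite to the drive shaft.

clockwise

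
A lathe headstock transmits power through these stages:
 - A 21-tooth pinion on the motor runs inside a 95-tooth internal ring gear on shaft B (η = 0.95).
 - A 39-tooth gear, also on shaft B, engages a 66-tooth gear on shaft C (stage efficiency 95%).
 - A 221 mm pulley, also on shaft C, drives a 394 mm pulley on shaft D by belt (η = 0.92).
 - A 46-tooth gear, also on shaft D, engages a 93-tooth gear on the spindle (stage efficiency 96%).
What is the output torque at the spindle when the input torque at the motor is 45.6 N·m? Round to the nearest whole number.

1003 N·m

After the internal gear (95/21): 45.6 × 4.5238 × 0.95 = 195.97 N·m
After the gear mesh (66/39): 195.97 × 1.6923 × 0.95 = 315.06 N·m
After the belt (394/221): 315.06 × 1.7828 × 0.92 = 516.76 N·m
After the gear mesh (93/46): 516.76 × 2.0217 × 0.96 = 1003 N·m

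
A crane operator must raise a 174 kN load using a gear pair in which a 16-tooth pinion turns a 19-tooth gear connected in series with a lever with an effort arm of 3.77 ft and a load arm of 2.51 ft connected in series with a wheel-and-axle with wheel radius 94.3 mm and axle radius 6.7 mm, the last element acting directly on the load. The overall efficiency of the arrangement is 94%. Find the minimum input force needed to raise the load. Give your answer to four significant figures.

7.374 kN

Gear pair MA = 19/16 = 1.1875.
Lever MA = effort arm / load arm = 3.77/2.51 = 1.502.
Wheel-and-axle MA = R/r = 94.3/6.7 = 14.075.
Combined ideal MA = 1.1875 × 1.502 × 14.075 = 25.104.
Actual MA = 25.104 × 0.94 = 23.597.
Effort = load / actual MA = 174 / 23.597 = 7.3737 kN.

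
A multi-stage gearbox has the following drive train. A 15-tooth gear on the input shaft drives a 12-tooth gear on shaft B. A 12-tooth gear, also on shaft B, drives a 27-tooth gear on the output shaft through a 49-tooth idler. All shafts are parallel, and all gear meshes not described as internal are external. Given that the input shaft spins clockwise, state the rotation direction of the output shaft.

counterclockwise

the input shaft → shaft B: external mesh, 1 reversal → CCW.
shaft B → the output shaft: driver → idler → driven is 2 external meshes, 2 reversals → CCW.
3 reversals in total — an odd number — so the output shaft turns opposite to the input shaft.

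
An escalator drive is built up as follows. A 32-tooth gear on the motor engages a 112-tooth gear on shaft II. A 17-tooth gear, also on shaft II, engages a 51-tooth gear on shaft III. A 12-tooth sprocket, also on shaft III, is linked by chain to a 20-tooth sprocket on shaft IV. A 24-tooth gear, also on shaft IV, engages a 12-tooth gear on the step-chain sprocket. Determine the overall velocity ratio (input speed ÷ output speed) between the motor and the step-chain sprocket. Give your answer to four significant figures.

8.750

Each stage contributes driven/driver: gear mesh 112/32 = 3.5, gear mesh 51/17 = 3, chain 20/12 = 1.6667, gear mesh 12/24 = 0.5.
Overall: 3.5 × 3 × 1.6667 × 0.5 = 8.75.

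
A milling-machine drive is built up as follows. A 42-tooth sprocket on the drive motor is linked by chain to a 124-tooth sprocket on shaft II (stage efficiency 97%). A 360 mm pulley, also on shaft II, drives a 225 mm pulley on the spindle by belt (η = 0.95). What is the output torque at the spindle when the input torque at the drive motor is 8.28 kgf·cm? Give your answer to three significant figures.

14.1 kgf·cm

After the chain (124/42): 8.28 × 2.9524 × 0.97 = 23.712 kgf·cm
After the belt (225/360): 23.712 × 0.625 × 0.95 = 14.079 kgf·cm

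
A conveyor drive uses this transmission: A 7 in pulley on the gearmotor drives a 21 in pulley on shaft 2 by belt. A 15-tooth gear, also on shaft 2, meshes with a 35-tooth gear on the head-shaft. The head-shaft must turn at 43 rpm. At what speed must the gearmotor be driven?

301 rpm

Overall ratio R = 3 × 2.3333 = 7.
Required input speed = output speed × R = 43 × 7 = 301 rpm.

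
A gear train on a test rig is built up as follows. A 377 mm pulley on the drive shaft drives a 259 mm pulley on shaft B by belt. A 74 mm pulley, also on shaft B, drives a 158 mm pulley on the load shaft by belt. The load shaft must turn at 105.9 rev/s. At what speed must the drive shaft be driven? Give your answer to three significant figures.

155 rev/s

Overall ratio R = 0.687 × 2.1351 = 1.4668.
Required input speed = output speed × R = 105.9 × 1.4668 = 155.34 rev/s.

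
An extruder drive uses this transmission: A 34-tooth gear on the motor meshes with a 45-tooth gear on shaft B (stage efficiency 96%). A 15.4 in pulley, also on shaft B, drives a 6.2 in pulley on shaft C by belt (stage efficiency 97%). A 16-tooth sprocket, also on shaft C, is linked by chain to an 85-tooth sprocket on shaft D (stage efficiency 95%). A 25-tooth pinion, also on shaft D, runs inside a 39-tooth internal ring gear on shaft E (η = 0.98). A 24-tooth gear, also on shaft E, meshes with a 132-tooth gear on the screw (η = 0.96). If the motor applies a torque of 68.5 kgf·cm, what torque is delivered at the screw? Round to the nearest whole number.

gear mesh 45/34 = 1.3235 → τ = 68.5·1.3235·0.96 = 87.035 kgf·cm
belt 6.2/15.4 = 0.4026 → τ = 87.035·0.4026·0.97 = 33.989 kgf·cm
chain 85/16 = 5.3125 → τ = 33.989·5.3125·0.95 = 171.54 kgf·cm
internal gear 39/25 = 1.56 → τ = 171.54·1.56·0.98 = 262.25 kgf·cm
gear mesh 132/24 = 5.5 → τ = 262.25·5.5·0.96 = 1384.7 kgf·cm

1385 kgf·cm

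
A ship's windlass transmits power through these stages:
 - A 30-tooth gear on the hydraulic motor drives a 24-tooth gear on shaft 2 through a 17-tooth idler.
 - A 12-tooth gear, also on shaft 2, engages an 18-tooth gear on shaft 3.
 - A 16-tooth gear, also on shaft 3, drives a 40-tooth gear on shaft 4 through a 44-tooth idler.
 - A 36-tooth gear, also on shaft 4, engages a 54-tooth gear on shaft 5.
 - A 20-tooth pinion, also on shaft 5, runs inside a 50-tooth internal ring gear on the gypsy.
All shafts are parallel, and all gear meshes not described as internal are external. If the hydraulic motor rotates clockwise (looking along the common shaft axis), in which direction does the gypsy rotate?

the hydraulic motor → shaft 2: driver → idler → driven is 2 external meshes, 2 reversals → CW.
shaft 2 → shaft 3: external mesh, 1 reversal → CCW.
shaft 3 → shaft 4: driver → idler → driven is 2 external meshes, 2 reversals → CCW.
shaft 4 → shaft 5: external mesh, 1 reversal → CW.
shaft 5 → the gypsy: internal mesh, same direction → CW.
6 reversals in total — an even number — so the gypsy turns the same way as the hydraulic motor.

clockwise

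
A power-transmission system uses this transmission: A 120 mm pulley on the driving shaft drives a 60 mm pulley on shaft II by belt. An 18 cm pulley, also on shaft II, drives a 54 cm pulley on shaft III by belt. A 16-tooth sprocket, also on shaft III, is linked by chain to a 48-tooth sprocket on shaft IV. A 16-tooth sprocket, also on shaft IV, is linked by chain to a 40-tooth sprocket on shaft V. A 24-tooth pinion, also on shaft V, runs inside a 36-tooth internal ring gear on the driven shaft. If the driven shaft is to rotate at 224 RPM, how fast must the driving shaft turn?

Overall ratio R = 0.5 × 3 × 3 × 2.5 × 1.5 = 16.875.
Required input speed = output speed × R = 224 × 16.875 = 3780 RPM.

3780 RPM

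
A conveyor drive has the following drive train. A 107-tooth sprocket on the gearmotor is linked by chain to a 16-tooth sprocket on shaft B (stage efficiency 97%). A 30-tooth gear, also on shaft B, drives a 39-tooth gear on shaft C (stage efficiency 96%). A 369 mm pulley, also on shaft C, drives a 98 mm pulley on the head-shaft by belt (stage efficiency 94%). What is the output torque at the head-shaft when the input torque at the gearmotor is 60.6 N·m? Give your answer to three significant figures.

Chain: ratio = 16/107 = 0.14953; torque at shaft B = 60.6 × 0.14953 × 0.97 = 8.7898 N·m.
Gear mesh: ratio = 39/30 = 1.3; torque at shaft C = 8.7898 × 1.3 × 0.96 = 10.97 N·m.
Belt: ratio = 98/369 = 0.26558; torque at the head-shaft = 10.97 × 0.26558 × 0.94 = 2.7386 N·m.

2.74 N·m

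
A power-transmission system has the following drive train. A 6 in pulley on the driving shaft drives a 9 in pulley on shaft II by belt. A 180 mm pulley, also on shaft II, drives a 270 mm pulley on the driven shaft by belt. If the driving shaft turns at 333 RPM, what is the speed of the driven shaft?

belt 9/6 = 1.5 → 333/1.5 = 222 RPM
belt 270/180 = 1.5 → 222/1.5 = 148 RPM

148 RPM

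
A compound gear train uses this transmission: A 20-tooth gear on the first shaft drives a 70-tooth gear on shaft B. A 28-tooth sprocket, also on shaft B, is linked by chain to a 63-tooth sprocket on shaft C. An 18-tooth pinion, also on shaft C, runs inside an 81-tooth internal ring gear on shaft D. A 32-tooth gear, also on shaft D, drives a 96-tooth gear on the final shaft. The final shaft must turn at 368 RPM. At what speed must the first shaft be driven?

Overall ratio R = 3.5 × 2.25 × 4.5 × 3 = 106.31.
Required input speed = output speed × R = 368 × 106.31 = 39123 RPM.

39123 RPM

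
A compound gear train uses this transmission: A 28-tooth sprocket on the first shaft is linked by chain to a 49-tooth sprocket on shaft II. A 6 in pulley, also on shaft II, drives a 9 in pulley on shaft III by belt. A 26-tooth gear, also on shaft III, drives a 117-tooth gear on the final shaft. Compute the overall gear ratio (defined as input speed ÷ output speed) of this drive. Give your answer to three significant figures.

11.8

Each stage contributes driven/driver: chain 49/28 = 1.75, belt 9/6 = 1.5, gear mesh 117/26 = 4.5.
Overall: 1.75 × 1.5 × 4.5 = 11.812.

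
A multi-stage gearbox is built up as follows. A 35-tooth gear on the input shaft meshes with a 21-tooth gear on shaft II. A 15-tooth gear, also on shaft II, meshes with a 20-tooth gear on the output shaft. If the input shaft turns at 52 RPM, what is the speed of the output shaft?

65 RPM

gear mesh 21/35 = 0.6 → 52/0.6 = 86.667 RPM
gear mesh 20/15 = 1.3333 → 86.667/1.3333 = 65 RPM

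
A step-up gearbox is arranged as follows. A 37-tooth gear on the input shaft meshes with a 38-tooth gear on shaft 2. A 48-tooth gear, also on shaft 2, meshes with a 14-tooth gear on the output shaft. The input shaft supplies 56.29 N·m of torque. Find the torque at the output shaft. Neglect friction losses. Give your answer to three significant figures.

Gear mesh: ratio = 38/37 = 1.027; torque at shaft 2 = 56.29 × 1.027 = 57.811 N·m.
Gear mesh: ratio = 14/48 = 0.29167; torque at the output shaft = 57.811 × 0.29167 = 16.862 N·m.

16.9 N·m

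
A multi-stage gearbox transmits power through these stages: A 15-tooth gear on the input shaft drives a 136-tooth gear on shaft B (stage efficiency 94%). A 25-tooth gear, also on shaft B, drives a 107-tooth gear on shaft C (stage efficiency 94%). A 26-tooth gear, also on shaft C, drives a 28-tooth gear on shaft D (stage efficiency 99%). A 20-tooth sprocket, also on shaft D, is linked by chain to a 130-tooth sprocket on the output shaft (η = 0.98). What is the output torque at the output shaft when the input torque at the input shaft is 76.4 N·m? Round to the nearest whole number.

17791 N·m

Gear mesh: ratio = 136/15 = 9.0667; torque at shaft B = 76.4 × 9.0667 × 0.94 = 651.13 N·m.
Gear mesh: ratio = 107/25 = 4.28; torque at shaft C = 651.13 × 4.28 × 0.94 = 2619.6 N·m.
Gear mesh: ratio = 28/26 = 1.0769; torque at shaft D = 2619.6 × 1.0769 × 0.99 = 2792.9 N·m.
Chain: ratio = 130/20 = 6.5; torque at the output shaft = 2792.9 × 6.5 × 0.98 = 17791 N·m.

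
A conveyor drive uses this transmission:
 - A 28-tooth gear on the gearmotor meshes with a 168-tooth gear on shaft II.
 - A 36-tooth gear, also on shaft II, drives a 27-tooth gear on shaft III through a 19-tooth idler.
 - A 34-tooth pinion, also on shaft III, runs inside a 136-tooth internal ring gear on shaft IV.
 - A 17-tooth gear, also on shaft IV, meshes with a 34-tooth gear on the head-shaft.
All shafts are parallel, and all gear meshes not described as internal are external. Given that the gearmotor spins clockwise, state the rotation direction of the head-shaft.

clockwise

the gearmotor → shaft II: external mesh, 1 reversal → CCW.
shaft II → shaft III: driver → idler → driven is 2 external meshes, 2 reversals → CCW.
shaft III → shaft IV: internal mesh, same direction → CCW.
shaft IV → the head-shaft: external mesh, 1 reversal → CW.
4 reversals in total — an even number — so the head-shaft turns the same way as the gearmotor.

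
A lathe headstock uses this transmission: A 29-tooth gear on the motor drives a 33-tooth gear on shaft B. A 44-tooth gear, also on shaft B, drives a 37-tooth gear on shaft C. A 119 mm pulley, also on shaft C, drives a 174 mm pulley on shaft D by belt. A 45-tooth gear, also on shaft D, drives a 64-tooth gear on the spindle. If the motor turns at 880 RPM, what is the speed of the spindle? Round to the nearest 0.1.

gear mesh 33/29 = 1.1379 → 880/1.1379 = 773.33 RPM
gear mesh 37/44 = 0.84091 → 773.33/0.84091 = 919.64 RPM
belt 174/119 = 1.4622 → 919.64/1.4622 = 628.95 RPM
gear mesh 64/45 = 1.4222 → 628.95/1.4222 = 442.23 RPM

442.2 RPM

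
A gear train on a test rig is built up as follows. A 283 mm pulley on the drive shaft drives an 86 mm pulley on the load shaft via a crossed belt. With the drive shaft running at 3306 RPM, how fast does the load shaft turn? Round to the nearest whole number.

Belt: ratio = 86/283 = 0.30389, so the load shaft turns at 3306 / 0.30389 = 10879 RPM.

10879 RPM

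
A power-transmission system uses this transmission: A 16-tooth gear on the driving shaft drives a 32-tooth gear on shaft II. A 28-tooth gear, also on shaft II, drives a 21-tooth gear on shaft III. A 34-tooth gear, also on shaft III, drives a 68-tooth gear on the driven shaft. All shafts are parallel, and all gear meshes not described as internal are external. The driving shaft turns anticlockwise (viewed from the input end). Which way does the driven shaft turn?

clockwise

the driving shaft → shaft II: external mesh, 1 reversal → CW.
shaft II → shaft III: external mesh, 1 reversal → CCW.
shaft III → the driven shaft: external mesh, 1 reversal → CW.
3 reversals in total — an odd number — so the driven shaft turns opposite to the driving shaft.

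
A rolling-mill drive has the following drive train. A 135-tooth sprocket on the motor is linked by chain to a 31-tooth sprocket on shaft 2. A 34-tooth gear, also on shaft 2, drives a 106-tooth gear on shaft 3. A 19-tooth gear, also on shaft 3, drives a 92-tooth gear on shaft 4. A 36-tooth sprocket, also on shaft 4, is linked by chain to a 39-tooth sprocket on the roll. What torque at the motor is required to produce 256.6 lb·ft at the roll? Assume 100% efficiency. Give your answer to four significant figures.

68.33 lb·ft

Overall ratio R = 0.22963 × 3.1176 × 4.8421 × 1.0833 = 3.7554.
Input torque = output torque / R = 256.6 / 3.7554 = 68.329 lb·ft.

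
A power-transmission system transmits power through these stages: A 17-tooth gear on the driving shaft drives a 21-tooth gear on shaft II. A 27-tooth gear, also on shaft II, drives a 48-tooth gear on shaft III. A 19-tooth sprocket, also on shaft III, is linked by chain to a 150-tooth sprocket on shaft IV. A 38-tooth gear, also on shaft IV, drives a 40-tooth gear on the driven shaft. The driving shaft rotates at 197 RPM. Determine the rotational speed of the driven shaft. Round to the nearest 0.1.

Gear mesh: ratio = 21/17 = 1.2353, so shaft II turns at 197 / 1.2353 = 159.48 RPM.
Gear mesh: ratio = 48/27 = 1.7778, so shaft III turns at 159.48 / 1.7778 = 89.705 RPM.
Chain: ratio = 150/19 = 7.8947, so shaft IV turns at 89.705 / 7.8947 = 11.363 RPM.
Gear mesh: ratio = 40/38 = 1.0526, so the driven shaft turns at 11.363 / 1.0526 = 10.795 RPM.

10.8 RPM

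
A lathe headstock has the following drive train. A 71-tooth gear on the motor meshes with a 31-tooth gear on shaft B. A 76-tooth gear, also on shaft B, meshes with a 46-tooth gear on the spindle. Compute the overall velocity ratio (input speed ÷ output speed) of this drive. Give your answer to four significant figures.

0.2643

Each stage contributes driven/driver: gear mesh 31/71 = 0.43662, gear mesh 46/76 = 0.60526.
Overall: 0.43662 × 0.60526 = 0.26427.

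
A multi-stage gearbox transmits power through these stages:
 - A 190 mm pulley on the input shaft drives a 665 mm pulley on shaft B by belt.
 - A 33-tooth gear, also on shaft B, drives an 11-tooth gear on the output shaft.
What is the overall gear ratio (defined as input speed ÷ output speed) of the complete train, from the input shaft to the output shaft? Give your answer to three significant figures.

Each stage contributes driven/driver: belt 665/190 = 3.5, gear mesh 11/33 = 0.33333.
Overall: 3.5 × 0.33333 = 1.1667.

1.17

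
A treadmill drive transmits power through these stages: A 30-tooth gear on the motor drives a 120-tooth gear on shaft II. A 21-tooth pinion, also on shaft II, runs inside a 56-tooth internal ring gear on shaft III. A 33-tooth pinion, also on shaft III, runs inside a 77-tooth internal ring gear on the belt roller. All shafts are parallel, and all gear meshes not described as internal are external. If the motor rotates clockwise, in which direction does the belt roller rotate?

anticlockwise

the motor → shaft II: external mesh, 1 reversal → CCW.
shaft II → shaft III: internal mesh, same direction → CCW.
shaft III → the belt roller: internal mesh, same direction → CCW.
1 reversal in total — an odd number — so the belt roller turns opposite to the motor.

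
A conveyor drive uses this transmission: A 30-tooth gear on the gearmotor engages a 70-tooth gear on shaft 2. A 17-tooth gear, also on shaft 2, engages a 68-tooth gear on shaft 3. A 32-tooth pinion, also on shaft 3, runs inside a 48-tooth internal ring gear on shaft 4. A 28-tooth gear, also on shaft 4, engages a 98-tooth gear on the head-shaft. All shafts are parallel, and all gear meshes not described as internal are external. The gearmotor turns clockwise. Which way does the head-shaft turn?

counterclockwise

the gearmotor → shaft 2: external mesh, 1 reversal → CCW.
shaft 2 → shaft 3: external mesh, 1 reversal → CW.
shaft 3 → shaft 4: internal mesh, same direction → CW.
shaft 4 → the head-shaft: external mesh, 1 reversal → CCW.
3 reversals in total — an odd number — so the head-shaft turns opposite to the gearmotor.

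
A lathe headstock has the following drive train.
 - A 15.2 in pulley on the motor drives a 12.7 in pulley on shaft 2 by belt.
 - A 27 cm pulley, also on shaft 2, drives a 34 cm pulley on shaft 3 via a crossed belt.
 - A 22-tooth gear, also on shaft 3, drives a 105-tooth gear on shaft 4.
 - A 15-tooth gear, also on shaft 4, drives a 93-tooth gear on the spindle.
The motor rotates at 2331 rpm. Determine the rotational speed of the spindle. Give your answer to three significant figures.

74.9 rpm

Belt: ratio = 12.7/15.2 = 0.83553, so shaft 2 turns at 2331 / 0.83553 = 2789.9 rpm.
Belt: ratio = 34/27 = 1.2593, so shaft 3 turns at 2789.9 / 1.2593 = 2215.5 rpm.
Gear mesh: ratio = 105/22 = 4.7727, so shaft 4 turns at 2215.5 / 4.7727 = 464.19 rpm.
Gear mesh: ratio = 93/15 = 6.2, so the spindle turns at 464.19 / 6.2 = 74.87 rpm.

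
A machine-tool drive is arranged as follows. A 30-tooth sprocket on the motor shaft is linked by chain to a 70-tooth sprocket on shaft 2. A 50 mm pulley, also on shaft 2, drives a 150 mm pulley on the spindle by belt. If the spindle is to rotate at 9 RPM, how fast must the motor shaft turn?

Overall ratio R = 2.3333 × 3 = 7.
Required input speed = output speed × R = 9 × 7 = 63 RPM.

63 RPM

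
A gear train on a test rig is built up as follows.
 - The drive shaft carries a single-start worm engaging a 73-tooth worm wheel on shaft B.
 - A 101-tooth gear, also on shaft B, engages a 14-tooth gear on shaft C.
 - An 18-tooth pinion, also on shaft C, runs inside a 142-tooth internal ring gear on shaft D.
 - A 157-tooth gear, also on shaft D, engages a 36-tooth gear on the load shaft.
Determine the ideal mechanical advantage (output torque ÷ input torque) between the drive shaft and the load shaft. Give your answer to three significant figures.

18.3

Each stage contributes driven/driver: worm 73/1 = 73, gear mesh 14/101 = 0.13861, internal gear 142/18 = 7.8889, gear mesh 36/157 = 0.2293.
Overall: 73 × 0.13861 × 7.8889 × 0.2293 = 18.304.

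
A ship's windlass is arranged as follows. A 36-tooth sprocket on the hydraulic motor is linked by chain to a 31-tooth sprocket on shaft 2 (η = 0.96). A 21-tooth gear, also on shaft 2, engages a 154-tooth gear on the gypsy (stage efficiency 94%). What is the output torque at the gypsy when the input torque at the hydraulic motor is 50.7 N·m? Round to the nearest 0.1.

Chain: ratio = 31/36 = 0.86111; torque at shaft 2 = 50.7 × 0.86111 × 0.96 = 41.912 N·m.
Gear mesh: ratio = 154/21 = 7.3333; torque at the gypsy = 41.912 × 7.3333 × 0.94 = 288.91 N·m.

288.9 N·m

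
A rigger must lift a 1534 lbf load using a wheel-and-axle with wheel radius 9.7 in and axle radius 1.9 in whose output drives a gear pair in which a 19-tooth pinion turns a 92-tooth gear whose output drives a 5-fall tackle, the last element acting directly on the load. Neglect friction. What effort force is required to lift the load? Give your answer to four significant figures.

12.41 lbf

Wheel-and-axle MA = R/r = 9.7/1.9 = 5.1053.
Gear pair MA = 92/19 = 4.8421.
Block-and-tackle MA = number of supporting rope parts = 5.
Combined ideal MA = 5.1053 × 4.8421 × 5 = 123.6.
Effort = load / MA = 1534 / 123.6 = 12.411 lbf.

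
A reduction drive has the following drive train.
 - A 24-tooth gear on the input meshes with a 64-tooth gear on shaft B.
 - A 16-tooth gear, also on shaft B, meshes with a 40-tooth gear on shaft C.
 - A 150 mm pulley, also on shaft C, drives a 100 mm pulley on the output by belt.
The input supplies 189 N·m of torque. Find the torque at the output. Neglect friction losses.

840 N·m

gear mesh 64/24 = 2.6667 → τ = 189·2.6667 = 504 N·m
gear mesh 40/16 = 2.5 → τ = 504·2.5 = 1260 N·m
belt 100/150 = 0.66667 → τ = 1260·0.66667 = 840 N·m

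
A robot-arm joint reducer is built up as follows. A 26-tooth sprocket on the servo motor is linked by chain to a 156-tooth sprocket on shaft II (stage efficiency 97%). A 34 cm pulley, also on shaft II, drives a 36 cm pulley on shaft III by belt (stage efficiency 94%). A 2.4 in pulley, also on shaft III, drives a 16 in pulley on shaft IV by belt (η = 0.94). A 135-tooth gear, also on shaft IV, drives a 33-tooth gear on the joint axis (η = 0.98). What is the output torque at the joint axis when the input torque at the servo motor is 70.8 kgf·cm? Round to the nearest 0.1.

615.7 kgf·cm

chain 156/26 = 6 → τ = 70.8·6·0.97 = 412.06 kgf·cm
belt 36/34 = 1.0588 → τ = 412.06·1.0588·0.94 = 410.12 kgf·cm
belt 16/2.4 = 6.6667 → τ = 410.12·6.6667·0.94 = 2570.1 kgf·cm
gear mesh 33/135 = 0.24444 → τ = 2570.1·0.24444·0.98 = 615.67 kgf·cm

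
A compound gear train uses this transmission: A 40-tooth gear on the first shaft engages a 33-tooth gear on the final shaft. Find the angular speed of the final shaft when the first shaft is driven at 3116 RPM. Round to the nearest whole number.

gear mesh 33/40 = 0.825 → 3116/0.825 = 3777 RPM

3777 RPM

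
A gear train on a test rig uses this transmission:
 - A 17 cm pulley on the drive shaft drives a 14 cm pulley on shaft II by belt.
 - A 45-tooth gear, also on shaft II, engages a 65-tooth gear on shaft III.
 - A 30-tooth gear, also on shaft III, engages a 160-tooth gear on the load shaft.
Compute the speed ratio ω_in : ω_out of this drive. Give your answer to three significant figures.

Each stage contributes driven/driver: belt 14/17 = 0.82353, gear mesh 65/45 = 1.4444, gear mesh 160/30 = 5.3333.
Overall: 0.82353 × 1.4444 × 5.3333 = 6.3442.

6.34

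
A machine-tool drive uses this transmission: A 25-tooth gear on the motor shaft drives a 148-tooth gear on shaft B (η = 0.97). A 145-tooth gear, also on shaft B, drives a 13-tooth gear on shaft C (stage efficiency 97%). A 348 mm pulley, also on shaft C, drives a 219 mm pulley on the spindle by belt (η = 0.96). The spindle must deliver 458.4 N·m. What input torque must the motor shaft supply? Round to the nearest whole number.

Overall ratio R = 5.92 × 0.089655 × 0.62931 = 0.33401; overall efficiency η = 0.97 × 0.97 × 0.96 = 0.9033.
Input torque = output torque / (R × η) = 458.4 / (0.33401 × 0.9033) = 1519.4 N·m.

1519 N·m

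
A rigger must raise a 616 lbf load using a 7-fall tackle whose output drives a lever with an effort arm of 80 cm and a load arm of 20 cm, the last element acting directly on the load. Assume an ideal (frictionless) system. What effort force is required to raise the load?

22 lbf

Block-and-tackle MA = number of supporting rope parts = 7.
Lever MA = effort arm / load arm = 80/20 = 4.
Combined ideal MA = 7 × 4 = 28.
Effort = load / MA = 616 / 28 = 22 lbf.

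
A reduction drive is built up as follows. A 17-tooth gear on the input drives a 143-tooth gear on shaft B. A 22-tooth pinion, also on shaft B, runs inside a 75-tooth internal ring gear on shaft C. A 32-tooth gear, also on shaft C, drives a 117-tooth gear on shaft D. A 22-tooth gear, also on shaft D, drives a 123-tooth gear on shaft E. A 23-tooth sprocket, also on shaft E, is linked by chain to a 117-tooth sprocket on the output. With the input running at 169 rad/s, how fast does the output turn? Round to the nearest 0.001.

0.057 rad/s

gear mesh 143/17 = 8.4118 → 169/8.4118 = 20.091 rad/s
internal gear 75/22 = 3.4091 → 20.091/3.4091 = 5.8933 rad/s
gear mesh 117/32 = 3.6562 → 5.8933/3.6562 = 1.6119 rad/s
gear mesh 123/22 = 5.5909 → 1.6119/5.5909 = 0.2883 rad/s
chain 117/23 = 5.087 → 0.2883/5.087 = 0.056674 rad/s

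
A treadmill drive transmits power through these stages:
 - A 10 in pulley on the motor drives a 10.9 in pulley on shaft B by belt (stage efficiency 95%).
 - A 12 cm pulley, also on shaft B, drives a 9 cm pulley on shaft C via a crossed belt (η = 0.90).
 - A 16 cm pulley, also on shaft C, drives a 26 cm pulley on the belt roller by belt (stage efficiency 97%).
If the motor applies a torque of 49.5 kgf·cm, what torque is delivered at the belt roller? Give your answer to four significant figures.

Belt: ratio = 10.9/10 = 1.09; torque at shaft B = 49.5 × 1.09 × 0.95 = 51.257 kgf·cm.
Belt: ratio = 9/12 = 0.75; torque at shaft C = 51.257 × 0.75 × 0.90 = 34.599 kgf·cm.
Belt: ratio = 26/16 = 1.625; torque at the belt roller = 34.599 × 1.625 × 0.97 = 54.536 kgf·cm.

54.54 kgf·cm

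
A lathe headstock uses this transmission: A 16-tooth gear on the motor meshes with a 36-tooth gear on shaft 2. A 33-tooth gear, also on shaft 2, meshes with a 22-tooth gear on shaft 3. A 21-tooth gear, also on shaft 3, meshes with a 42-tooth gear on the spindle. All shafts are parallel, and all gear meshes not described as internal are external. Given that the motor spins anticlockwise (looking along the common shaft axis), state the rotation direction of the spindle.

the motor → shaft 2: external mesh, 1 reversal → CW.
shaft 2 → shaft 3: external mesh, 1 reversal → CCW.
shaft 3 → the spindle: external mesh, 1 reversal → CW.
3 reversals in total — an odd number — so the spindle turns opposite to the motor.

clockwise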